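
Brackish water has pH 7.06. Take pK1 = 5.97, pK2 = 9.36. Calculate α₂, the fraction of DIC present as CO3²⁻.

α₂ = 0.00461

α₂ = 1 / (1 + [H⁺]/K2 + [H⁺]²/(K1K2)) = 1 / (1 + 10^+2.30 + 10^+1.21)
   = 1 / (1 + 199.53 + 16.218) = 1/216.74 = 0.004614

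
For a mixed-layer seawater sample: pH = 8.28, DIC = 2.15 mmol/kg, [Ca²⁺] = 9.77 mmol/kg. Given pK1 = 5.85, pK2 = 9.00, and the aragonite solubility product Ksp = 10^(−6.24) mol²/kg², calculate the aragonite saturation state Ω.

α₂ = 1 / (1 + [H⁺]/K2 + [H⁺]²/(K1K2)) = 1 / (1 + 10^+0.72 + 10^-1.71)
   = 1 / (1 + 5.2481 + 0.019498) = 1/6.2676 = 0.1596
[CO3²⁻] = α₂ × DIC = 0.1596 × 2.15 = 0.3430 mmol/kg
Ksp = 10^(−6.24) = 5.754×10^-7
Ω = [Ca²⁺][CO3²⁻]/Ksp = (9.77×10^-3)(3.430×10^-4) / 5.754×10^-7 = 5.82

Ω = 5.82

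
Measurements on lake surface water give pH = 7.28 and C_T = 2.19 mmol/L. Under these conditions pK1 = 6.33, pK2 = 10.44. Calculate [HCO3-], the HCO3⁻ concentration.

α₁ = 1 / (1 + [H⁺]/K1 + K2/[H⁺]) = 1 / (1 + 10^-0.95 + 10^-3.16)
   = 1 / (1 + 0.11220 + 0.00069183) = 1/1.1129 = 0.8986
[HCO3⁻] = α₁ × DIC = 0.8986 × 2.19 = 1.97 mmol/L

[HCO3⁻] = 1.97 mmol/L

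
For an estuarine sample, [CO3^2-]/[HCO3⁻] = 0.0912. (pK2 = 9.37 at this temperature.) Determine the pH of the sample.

From K2 = [H⁺][CO3^2-]/[HCO3⁻]:  pH = pK2 + log₁₀([CO3^2-]/[HCO3⁻])
log₁₀(0.0912) = -1.040
pH = 9.37 + (-1.040) = 8.33

pH = 8.33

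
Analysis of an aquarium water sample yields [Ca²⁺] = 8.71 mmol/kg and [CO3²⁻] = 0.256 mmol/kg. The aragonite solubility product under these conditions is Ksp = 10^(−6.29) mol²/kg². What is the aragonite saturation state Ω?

Ksp = 10^(−6.29) = 5.129×10^-7
Ω = [Ca²⁺][CO3²⁻]/Ksp = (8.71×10^-3)(0.256×10^-3) / 5.129×10^-7 = 4.35

Ω = 4.35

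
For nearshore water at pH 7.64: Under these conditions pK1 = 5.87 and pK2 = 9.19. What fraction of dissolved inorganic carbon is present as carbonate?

α₂ = 1 / (1 + [H⁺]/K2 + [H⁺]²/(K1K2)) = 1 / (1 + 10^+1.55 + 10^-0.22)
   = 1 / (1 + 35.481 + 0.60256) = 1/37.084 = 0.02697

α₂ = 0.0270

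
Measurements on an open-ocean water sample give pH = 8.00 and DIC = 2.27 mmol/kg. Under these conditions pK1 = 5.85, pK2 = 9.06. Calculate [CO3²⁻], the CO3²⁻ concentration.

[CO3²⁻] = 0.181 mmol/kg

α₂ = 1 / (1 + [H⁺]/K2 + [H⁺]²/(K1K2)) = 1 / (1 + 10^+1.06 + 10^-1.09)
   = 1 / (1 + 11.482 + 0.081283) = 1/12.563 = 0.07960
[CO3²⁻] = α₂ × DIC = 0.07960 × 2.27 = 0.181 mmol/kg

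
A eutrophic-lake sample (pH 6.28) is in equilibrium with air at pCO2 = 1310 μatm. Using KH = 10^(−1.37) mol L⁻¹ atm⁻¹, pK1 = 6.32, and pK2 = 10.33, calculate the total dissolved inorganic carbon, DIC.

[CO2*] = KH · pCO2 = 10^(−1.37) × 1310×10^-6 = 5.588×10^-5 mol/L
α₀ = 1/(1 + K1/[H⁺] + K1K2/[H⁺]²) = 1/(1 + 10^-0.04 + 10^-4.09) = 0.5230
DIC = [CO2*]/α₀ = 5.588×10^-5 / 0.5230 = 0.107 mmol/L

DIC = 0.107 mmol/L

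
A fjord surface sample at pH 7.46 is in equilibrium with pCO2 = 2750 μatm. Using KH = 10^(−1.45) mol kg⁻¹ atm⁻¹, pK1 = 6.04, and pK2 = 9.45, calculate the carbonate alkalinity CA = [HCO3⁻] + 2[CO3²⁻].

CA = 2.62 mmol/kg

[CO2*] = KH · pCO2 = 10^(−1.45) × 2750×10^-6 = 9.757×10^-5 mol/kg
α₀ = 1/(1 + K1/[H⁺] + K1K2/[H⁺]²) = 1/(1 + 10^+1.42 + 10^-0.57) = 0.03627
DIC = [CO2*]/α₀ = 9.757×10^-5 / 0.03627 = 2.690 mmol/kg
CA = (α₁ + 2α₂)·DIC = (0.9540 + 2×0.009762) × 2.690 = 2.62 mmol/kg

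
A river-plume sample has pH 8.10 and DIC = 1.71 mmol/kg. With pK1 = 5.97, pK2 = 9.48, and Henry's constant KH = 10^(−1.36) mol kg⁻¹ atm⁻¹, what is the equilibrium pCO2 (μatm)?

α₀ = 1 / (1 + K1/[H⁺] + K1K2/[H⁺]²) = 1 / (1 + 10^+2.13 + 10^+0.75)
   = 1 / (1 + 134.90 + 5.6234) = 1/141.52 = 0.007066
[CO2*] = α₀ × DIC = 0.007066 × 1.71 = 0.01208 mmol/kg = 12.08 μmol/kg
pCO2 = [CO2*]/KH = 1.208×10^-5 / 4.365×10^-2 = 277 μatm

pCO2 = 277 μatm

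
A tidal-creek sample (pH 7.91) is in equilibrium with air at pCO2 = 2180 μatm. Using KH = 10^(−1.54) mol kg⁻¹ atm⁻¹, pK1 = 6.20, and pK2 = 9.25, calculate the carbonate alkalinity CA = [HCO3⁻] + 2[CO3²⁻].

[CO2*] = KH · pCO2 = 10^(−1.54) × 2180×10^-6 = 6.287×10^-5 mol/kg
α₀ = 1/(1 + K1/[H⁺] + K1K2/[H⁺]²) = 1/(1 + 10^+1.71 + 10^+0.37) = 0.01830
DIC = [CO2*]/α₀ = 6.287×10^-5 / 0.01830 = 3.435 mmol/kg
CA = (α₁ + 2α₂)·DIC = (0.9388 + 2×0.04291) × 3.435 = 3.52 mmol/kg

CA = 3.52 mmol/kg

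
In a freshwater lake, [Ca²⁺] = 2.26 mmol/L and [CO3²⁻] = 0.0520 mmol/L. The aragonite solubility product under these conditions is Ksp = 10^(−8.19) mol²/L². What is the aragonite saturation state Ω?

Ω = 18.2

Ksp = 10^(−8.19) = 6.457×10^-9
Ω = [Ca²⁺][CO3²⁻]/Ksp = (2.26×10^-3)(0.0520×10^-3) / 6.457×10^-9 = 18.2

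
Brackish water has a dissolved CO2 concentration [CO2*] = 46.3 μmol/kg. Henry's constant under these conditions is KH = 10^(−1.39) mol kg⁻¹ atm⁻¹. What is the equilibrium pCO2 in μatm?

KH = 10^(−1.39) = 4.074×10^-2 mol kg⁻¹ atm⁻¹
pCO2 = [CO2*]/KH = 46.3×10^-6 / 4.074×10^-2 = 1.14×10^-3 atm = 1140 μatm

pCO2 = 1140 μatm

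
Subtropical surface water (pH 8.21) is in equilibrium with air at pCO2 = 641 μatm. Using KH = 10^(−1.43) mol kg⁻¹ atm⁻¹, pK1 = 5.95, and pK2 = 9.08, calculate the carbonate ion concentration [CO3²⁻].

[CO3²⁻] = 0.585 mmol/kg

[CO2*] = KH · pCO2 = 10^(−1.43) × 641×10^-6 = 2.382×10^-5 mol/kg
α₀ = 1/(1 + K1/[H⁺] + K1K2/[H⁺]²) = 1/(1 + 10^+2.26 + 10^+1.39) = 0.004819
DIC = [CO2*]/α₀ = 2.382×10^-5 / 0.004819 = 4.942 mmol/kg
[CO3²⁻] = α₂·DIC; α₂ = 0.1183, so [CO3²⁻] = 0.1183 × 4.942 = 0.585 mmol/kg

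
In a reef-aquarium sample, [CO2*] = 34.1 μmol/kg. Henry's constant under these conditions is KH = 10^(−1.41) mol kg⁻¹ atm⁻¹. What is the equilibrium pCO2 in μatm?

pCO2 = 877 μatm

KH = 10^(−1.41) = 3.890×10^-2 mol kg⁻¹ atm⁻¹
pCO2 = [CO2*]/KH = 34.1×10^-6 / 3.890×10^-2 = 8.77×10^-4 atm = 877 μatm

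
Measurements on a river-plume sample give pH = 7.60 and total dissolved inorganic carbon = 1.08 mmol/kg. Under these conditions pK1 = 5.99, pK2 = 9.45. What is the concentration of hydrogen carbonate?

α₁ = 1 / (1 + [H⁺]/K1 + K2/[H⁺]) = 1 / (1 + 10^-1.61 + 10^-1.85)
   = 1 / (1 + 0.024547 + 0.014125) = 1/1.0387 = 0.9628
[HCO3⁻] = α₁ × DIC = 0.9628 × 1.08 = 1.04 mmol/kg

[HCO3⁻] = 1.04 mmol/kg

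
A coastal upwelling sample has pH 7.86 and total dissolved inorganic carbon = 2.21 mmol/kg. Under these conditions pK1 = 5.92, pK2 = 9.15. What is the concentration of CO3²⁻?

α₂ = 1 / (1 + [H⁺]/K2 + [H⁺]²/(K1K2)) = 1 / (1 + 10^+1.29 + 10^-0.65)
   = 1 / (1 + 19.498 + 0.22387) = 1/20.722 = 0.04826
[CO3²⁻] = α₂ × DIC = 0.04826 × 2.21 = 0.107 mmol/kg

[CO3²⁻] = 0.107 mmol/kg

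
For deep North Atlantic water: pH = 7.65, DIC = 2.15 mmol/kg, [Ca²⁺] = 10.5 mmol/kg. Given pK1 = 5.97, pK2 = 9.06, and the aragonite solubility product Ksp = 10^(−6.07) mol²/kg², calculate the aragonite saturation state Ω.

Ω = 0.974

α₂ = 1 / (1 + [H⁺]/K2 + [H⁺]²/(K1K2)) = 1 / (1 + 10^+1.41 + 10^-0.27)
   = 1 / (1 + 25.704 + 0.53703) = 1/27.241 = 0.03671
[CO3²⁻] = α₂ × DIC = 0.03671 × 2.15 = 0.07893 mmol/kg
Ksp = 10^(−6.07) = 8.511×10^-7
Ω = [Ca²⁺][CO3²⁻]/Ksp = (10.5×10^-3)(7.893×10^-5) / 8.511×10^-7 = 0.974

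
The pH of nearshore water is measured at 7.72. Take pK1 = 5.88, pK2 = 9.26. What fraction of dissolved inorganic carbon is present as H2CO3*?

α₀ = 1 / (1 + K1/[H⁺] + K1K2/[H⁺]²) = 1 / (1 + 10^+1.84 + 10^+0.30)
   = 1 / (1 + 69.183 + 1.9953) = 1/72.178 = 0.01385

α₀ = 0.0139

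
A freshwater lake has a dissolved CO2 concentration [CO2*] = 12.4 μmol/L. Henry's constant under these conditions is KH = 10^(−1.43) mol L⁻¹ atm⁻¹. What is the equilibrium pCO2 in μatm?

pCO2 = 334 μatm

KH = 10^(−1.43) = 3.715×10^-2 mol L⁻¹ atm⁻¹
pCO2 = [CO2*]/KH = 12.4×10^-6 / 3.715×10^-2 = 3.34×10^-4 atm = 334 μatm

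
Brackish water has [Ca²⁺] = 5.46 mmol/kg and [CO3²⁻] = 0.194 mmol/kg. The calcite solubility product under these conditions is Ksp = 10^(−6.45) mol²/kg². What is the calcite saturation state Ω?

Ω = 2.99

Ksp = 10^(−6.45) = 3.548×10^-7
Ω = [Ca²⁺][CO3²⁻]/Ksp = (5.46×10^-3)(0.194×10^-3) / 3.548×10^-7 = 2.99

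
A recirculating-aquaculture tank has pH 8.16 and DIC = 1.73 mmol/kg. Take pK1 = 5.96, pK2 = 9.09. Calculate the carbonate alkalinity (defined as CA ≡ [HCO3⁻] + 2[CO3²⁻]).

CA = 1.90 mmol/kg

CA = [HCO3⁻] + 2[CO3²⁻] = (α₁ + 2α₂)·DIC
At pH 8.16: [H⁺]/K1 = 10^-2.20 = 0.0063096, K2/[H⁺] = 10^-0.93 = 0.11749
α₁ = 1/(1 + 0.0063096 + 0.11749) = 1/1.1238 = 0.8898; α₂ = α₁·K2/[H⁺] = 0.1045
α₁ + 2α₂ = 1.0989
CA = 1.0989 × 1.73 = 1.90 mmol/kg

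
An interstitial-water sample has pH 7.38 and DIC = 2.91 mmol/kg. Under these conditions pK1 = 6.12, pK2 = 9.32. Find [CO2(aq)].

α₀ = 1 / (1 + K1/[H⁺] + K1K2/[H⁺]²) = 1 / (1 + 10^+1.26 + 10^-0.68)
   = 1 / (1 + 18.197 + 0.20893) = 1/19.406 = 0.05153
[CO2*] = α₀ × DIC = 0.05153 × 2.91 = 0.150 mmol/kg

[CO2*] = 0.150 mmol/kg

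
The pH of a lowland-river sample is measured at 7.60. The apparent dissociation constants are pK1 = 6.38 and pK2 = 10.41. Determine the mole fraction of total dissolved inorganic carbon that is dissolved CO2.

α₀ = 1 / (1 + K1/[H⁺] + K1K2/[H⁺]²) = 1 / (1 + 10^+1.22 + 10^-1.59)
   = 1 / (1 + 16.596 + 0.025704) = 1/17.622 = 0.05675

α₀ = 0.0567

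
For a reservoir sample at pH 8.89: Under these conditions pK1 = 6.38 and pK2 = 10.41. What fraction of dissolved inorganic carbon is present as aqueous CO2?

α₀ = 0.00299

α₀ = 1 / (1 + K1/[H⁺] + K1K2/[H⁺]²) = 1 / (1 + 10^+2.51 + 10^+0.99)
   = 1 / (1 + 323.59 + 9.7724) = 1/334.37 = 0.002991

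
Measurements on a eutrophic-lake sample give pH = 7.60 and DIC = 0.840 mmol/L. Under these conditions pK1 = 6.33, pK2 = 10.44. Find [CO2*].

α₀ = 1 / (1 + K1/[H⁺] + K1K2/[H⁺]²) = 1 / (1 + 10^+1.27 + 10^-1.57)
   = 1 / (1 + 18.621 + 0.026915) = 1/19.648 = 0.05090
[CO2*] = α₀ × DIC = 0.05090 × 0.840 = 0.0428 mmol/L

[CO2*] = 0.0428 mmol/L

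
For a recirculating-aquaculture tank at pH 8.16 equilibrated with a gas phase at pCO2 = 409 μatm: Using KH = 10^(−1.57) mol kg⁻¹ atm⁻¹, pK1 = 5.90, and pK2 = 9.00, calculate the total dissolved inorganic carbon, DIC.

DIC = 2.30 mmol/kg

[CO2*] = KH · pCO2 = 10^(−1.57) × 409×10^-6 = 1.101×10^-5 mol/kg
α₀ = 1/(1 + K1/[H⁺] + K1K2/[H⁺]²) = 1/(1 + 10^+2.26 + 10^+1.42) = 0.004778
DIC = [CO2*]/α₀ = 1.101×10^-5 / 0.004778 = 2.30 mmol/kg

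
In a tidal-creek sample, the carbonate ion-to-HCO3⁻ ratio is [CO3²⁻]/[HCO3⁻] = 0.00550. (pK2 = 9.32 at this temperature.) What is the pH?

From K2 = [H⁺][CO3²⁻]/[HCO3⁻]:  pH = pK2 + log₁₀([CO3²⁻]/[HCO3⁻])
log₁₀(0.00550) = -2.260
pH = 9.32 + (-2.260) = 7.06

pH = 7.06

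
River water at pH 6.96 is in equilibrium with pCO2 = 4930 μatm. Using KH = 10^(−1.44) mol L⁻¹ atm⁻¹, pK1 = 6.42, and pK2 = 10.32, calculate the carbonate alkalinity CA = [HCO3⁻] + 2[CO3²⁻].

CA = 0.621 mmol/L

[CO2*] = KH · pCO2 = 10^(−1.44) × 4930×10^-6 = 1.790×10^-4 mol/L
α₀ = 1/(1 + K1/[H⁺] + K1K2/[H⁺]²) = 1/(1 + 10^+0.54 + 10^-2.82) = 0.2238
DIC = [CO2*]/α₀ = 1.790×10^-4 / 0.2238 = 0.7999 mmol/L
CA = (α₁ + 2α₂)·DIC = (0.7759 + 2×0.0003387) × 0.7999 = 0.621 mmol/L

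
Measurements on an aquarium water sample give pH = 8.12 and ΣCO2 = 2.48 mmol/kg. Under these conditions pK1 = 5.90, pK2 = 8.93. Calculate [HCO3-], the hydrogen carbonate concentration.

[HCO3⁻] = 2.14 mmol/kg

α₁ = 1 / (1 + [H⁺]/K1 + K2/[H⁺]) = 1 / (1 + 10^-2.22 + 10^-0.81)
   = 1 / (1 + 0.0060256 + 0.15488) = 1/1.1609 = 0.8614
[HCO3⁻] = α₁ × DIC = 0.8614 × 2.48 = 2.14 mmol/kg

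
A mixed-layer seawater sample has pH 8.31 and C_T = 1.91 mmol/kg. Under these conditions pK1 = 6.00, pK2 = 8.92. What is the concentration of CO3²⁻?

[CO3²⁻] = 0.375 mmol/kg

α₂ = 1 / (1 + [H⁺]/K2 + [H⁺]²/(K1K2)) = 1 / (1 + 10^+0.61 + 10^-1.70)
   = 1 / (1 + 4.0738 + 0.019953) = 1/5.0938 = 0.1963
[CO3²⁻] = α₂ × DIC = 0.1963 × 1.91 = 0.375 mmol/kg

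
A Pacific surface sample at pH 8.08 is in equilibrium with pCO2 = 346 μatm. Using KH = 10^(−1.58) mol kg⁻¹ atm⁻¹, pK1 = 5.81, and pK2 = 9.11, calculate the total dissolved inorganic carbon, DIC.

[CO2*] = KH · pCO2 = 10^(−1.58) × 346×10^-6 = 9.101×10^-6 mol/kg
α₀ = 1/(1 + K1/[H⁺] + K1K2/[H⁺]²) = 1/(1 + 10^+2.27 + 10^+1.24) = 0.004888
DIC = [CO2*]/α₀ = 9.101×10^-6 / 0.004888 = 1.86 mmol/kg

DIC = 1.86 mmol/kg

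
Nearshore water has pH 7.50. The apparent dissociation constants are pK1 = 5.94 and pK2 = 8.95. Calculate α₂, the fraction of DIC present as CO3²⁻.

α₂ = 0.0334

α₂ = 1 / (1 + [H⁺]/K2 + [H⁺]²/(K1K2)) = 1 / (1 + 10^+1.45 + 10^-0.11)
   = 1 / (1 + 28.184 + 0.77625) = 1/29.960 = 0.03338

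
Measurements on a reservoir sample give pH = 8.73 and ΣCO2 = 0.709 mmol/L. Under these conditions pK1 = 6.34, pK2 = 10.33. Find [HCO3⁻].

[HCO3⁻] = 0.689 mmol/L

α₁ = 1 / (1 + [H⁺]/K1 + K2/[H⁺]) = 1 / (1 + 10^-2.39 + 10^-1.60)
   = 1 / (1 + 0.0040738 + 0.025119) = 1/1.0292 = 0.9716
[HCO3⁻] = α₁ × DIC = 0.9716 × 0.709 = 0.689 mmol/L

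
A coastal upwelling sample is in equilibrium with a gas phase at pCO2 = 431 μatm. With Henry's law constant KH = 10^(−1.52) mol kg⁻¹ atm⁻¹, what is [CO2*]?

[CO2*] = 13.0 μmol/kg

KH = 10^(−1.52) = 3.020×10^-2 mol kg⁻¹ atm⁻¹
[CO2*] = KH · pCO2 = 3.020×10^-2 × 431×10^-6 atm = 1.30×10^-5 mol/kg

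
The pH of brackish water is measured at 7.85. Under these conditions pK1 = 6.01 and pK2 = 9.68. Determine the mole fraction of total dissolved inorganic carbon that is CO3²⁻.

α₂ = 1 / (1 + [H⁺]/K2 + [H⁺]²/(K1K2)) = 1 / (1 + 10^+1.83 + 10^-0.01)
   = 1 / (1 + 67.608 + 0.97724) = 1/69.586 = 0.01437

α₂ = 0.0144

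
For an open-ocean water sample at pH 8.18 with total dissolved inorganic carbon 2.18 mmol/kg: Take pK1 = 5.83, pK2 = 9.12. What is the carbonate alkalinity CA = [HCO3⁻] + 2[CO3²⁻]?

CA = [HCO3⁻] + 2[CO3²⁻] = (α₁ + 2α₂)·DIC
At pH 8.18: [H⁺]/K1 = 10^-2.35 = 0.0044668, K2/[H⁺] = 10^-0.94 = 0.11482
α₁ = 1/(1 + 0.0044668 + 0.11482) = 1/1.1193 = 0.8934; α₂ = α₁·K2/[H⁺] = 0.1026
α₁ + 2α₂ = 1.0986
CA = 1.0986 × 2.18 = 2.39 mmol/kg

CA = 2.39 mmol/kg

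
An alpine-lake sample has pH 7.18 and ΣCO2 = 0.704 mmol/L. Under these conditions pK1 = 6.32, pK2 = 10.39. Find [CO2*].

α₀ = 1 / (1 + K1/[H⁺] + K1K2/[H⁺]²) = 1 / (1 + 10^+0.86 + 10^-2.35)
   = 1 / (1 + 7.2444 + 0.0044668) = 1/8.2488 = 0.1212
[CO2*] = α₀ × DIC = 0.1212 × 0.704 = 0.0853 mmol/L

[CO2*] = 0.0853 mmol/L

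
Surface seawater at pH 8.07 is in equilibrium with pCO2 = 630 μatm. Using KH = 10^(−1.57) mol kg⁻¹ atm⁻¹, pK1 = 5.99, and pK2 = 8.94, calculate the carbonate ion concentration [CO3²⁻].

[CO2*] = KH · pCO2 = 10^(−1.57) × 630×10^-6 = 1.696×10^-5 mol/kg
α₀ = 1/(1 + K1/[H⁺] + K1K2/[H⁺]²) = 1/(1 + 10^+2.08 + 10^+1.21) = 0.007276
DIC = [CO2*]/α₀ = 1.696×10^-5 / 0.007276 = 2.331 mmol/kg
[CO3²⁻] = α₂·DIC; α₂ = 0.1180, so [CO3²⁻] = 0.1180 × 2.331 = 0.275 mmol/kg

[CO3²⁻] = 0.275 mmol/kg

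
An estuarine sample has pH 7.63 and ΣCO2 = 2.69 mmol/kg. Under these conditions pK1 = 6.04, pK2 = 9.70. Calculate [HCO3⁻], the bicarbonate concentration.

[HCO3⁻] = 2.60 mmol/kg

α₁ = 1 / (1 + [H⁺]/K1 + K2/[H⁺]) = 1 / (1 + 10^-1.59 + 10^-2.07)
   = 1 / (1 + 0.025704 + 0.0085114) = 1/1.0342 = 0.9669
[HCO3⁻] = α₁ × DIC = 0.9669 × 2.69 = 2.60 mmol/kg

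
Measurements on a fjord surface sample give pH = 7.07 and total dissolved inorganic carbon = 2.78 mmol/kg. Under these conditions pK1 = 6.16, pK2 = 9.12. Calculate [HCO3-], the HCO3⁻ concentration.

[HCO3⁻] = 2.46 mmol/kg

α₁ = 1 / (1 + [H⁺]/K1 + K2/[H⁺]) = 1 / (1 + 10^-0.91 + 10^-2.05)
   = 1 / (1 + 0.12303 + 0.0089125) = 1/1.1319 = 0.8834
[HCO3⁻] = α₁ × DIC = 0.8834 × 2.78 = 2.46 mmol/kg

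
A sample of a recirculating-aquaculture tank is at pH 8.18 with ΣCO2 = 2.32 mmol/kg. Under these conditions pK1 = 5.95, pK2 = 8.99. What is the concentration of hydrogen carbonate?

[HCO3⁻] = 2.00 mmol/kg

α₁ = 1 / (1 + [H⁺]/K1 + K2/[H⁺]) = 1 / (1 + 10^-2.23 + 10^-0.81)
   = 1 / (1 + 0.0058884 + 0.15488) = 1/1.1608 = 0.8615
[HCO3⁻] = α₁ × DIC = 0.8615 × 2.32 = 2.00 mmol/kg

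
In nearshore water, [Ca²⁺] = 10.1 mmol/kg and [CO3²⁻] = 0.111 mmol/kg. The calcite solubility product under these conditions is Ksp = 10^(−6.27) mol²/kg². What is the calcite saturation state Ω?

Ksp = 10^(−6.27) = 5.370×10^-7
Ω = [Ca²⁺][CO3²⁻]/Ksp = (10.1×10^-3)(0.111×10^-3) / 5.370×10^-7 = 2.09

Ω = 2.09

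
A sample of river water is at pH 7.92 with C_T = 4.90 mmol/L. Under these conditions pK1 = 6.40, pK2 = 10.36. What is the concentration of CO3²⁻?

[CO3²⁻] = 17.2 μmol/L

α₂ = 1 / (1 + [H⁺]/K2 + [H⁺]²/(K1K2)) = 1 / (1 + 10^+2.44 + 10^+0.92)
   = 1 / (1 + 275.42 + 8.3176) = 1/284.74 = 0.003512
[CO3²⁻] = α₂ × DIC = 0.003512 × 4.90 = 0.0172 mmol/L = 17.2 μmol/L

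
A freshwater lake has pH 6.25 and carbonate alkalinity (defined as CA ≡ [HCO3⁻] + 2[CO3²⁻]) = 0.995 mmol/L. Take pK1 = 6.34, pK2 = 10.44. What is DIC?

DIC = 2.22 mmol/L

CA = [HCO3⁻] + 2[CO3²⁻] = (α₁ + 2α₂)·DIC
At pH 6.25: [H⁺]/K1 = 10^0.09 = 1.2303, K2/[H⁺] = 10^-4.19 = 6.4565×10^-5
α₁ = 1/(1 + 1.2303 + 6.4565×10^-5) = 1/2.2303 = 0.4484; α₂ = α₁·K2/[H⁺] = 2.895×10^-5
α₁ + 2α₂ = 0.4484
DIC = CA / (α₁ + 2α₂) = 0.995 / 0.4484 = 2.22 mmol/L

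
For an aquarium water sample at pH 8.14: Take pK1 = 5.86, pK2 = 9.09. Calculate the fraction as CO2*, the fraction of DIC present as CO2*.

α₀ = 0.00470

α₀ = 1 / (1 + K1/[H⁺] + K1K2/[H⁺]²) = 1 / (1 + 10^+2.28 + 10^+1.33)
   = 1 / (1 + 190.55 + 21.380) = 1/212.93 = 0.004696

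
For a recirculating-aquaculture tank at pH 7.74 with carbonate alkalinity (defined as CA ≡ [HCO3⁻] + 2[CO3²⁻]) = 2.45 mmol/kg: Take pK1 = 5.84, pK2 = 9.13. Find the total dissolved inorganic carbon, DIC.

DIC = 2.39 mmol/kg

CA = [HCO3⁻] + 2[CO3²⁻] = (α₁ + 2α₂)·DIC
At pH 7.74: [H⁺]/K1 = 10^-1.90 = 0.012589, K2/[H⁺] = 10^-1.39 = 0.040738
α₁ = 1/(1 + 0.012589 + 0.040738) = 1/1.0533 = 0.9494; α₂ = α₁·K2/[H⁺] = 0.03868
α₁ + 2α₂ = 1.0267
DIC = CA / (α₁ + 2α₂) = 2.45 / 1.0267 = 2.39 mmol/kg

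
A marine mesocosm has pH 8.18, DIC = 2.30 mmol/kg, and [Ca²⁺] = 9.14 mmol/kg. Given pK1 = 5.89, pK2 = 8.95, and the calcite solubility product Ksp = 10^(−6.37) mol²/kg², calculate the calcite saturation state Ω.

α₂ = 1 / (1 + [H⁺]/K2 + [H⁺]²/(K1K2)) = 1 / (1 + 10^+0.77 + 10^-1.52)
   = 1 / (1 + 5.8884 + 0.030200) = 1/6.9186 = 0.1445
[CO3²⁻] = α₂ × DIC = 0.1445 × 2.30 = 0.3324 mmol/kg
Ksp = 10^(−6.37) = 4.266×10^-7
Ω = [Ca²⁺][CO3²⁻]/Ksp = (9.14×10^-3)(3.324×10^-4) / 4.266×10^-7 = 7.12

Ω = 7.12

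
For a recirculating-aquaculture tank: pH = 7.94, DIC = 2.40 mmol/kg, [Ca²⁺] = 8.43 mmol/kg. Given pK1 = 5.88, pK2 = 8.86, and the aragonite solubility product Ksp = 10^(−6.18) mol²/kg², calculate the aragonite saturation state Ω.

α₂ = 1 / (1 + [H⁺]/K2 + [H⁺]²/(K1K2)) = 1 / (1 + 10^+0.92 + 10^-1.14)
   = 1 / (1 + 8.3176 + 0.072444) = 1/9.3901 = 0.1065
[CO3²⁻] = α₂ × DIC = 0.1065 × 2.40 = 0.2556 mmol/kg
Ksp = 10^(−6.18) = 6.607×10^-7
Ω = [Ca²⁺][CO3²⁻]/Ksp = (8.43×10^-3)(2.556×10^-4) / 6.607×10^-7 = 3.26

Ω = 3.26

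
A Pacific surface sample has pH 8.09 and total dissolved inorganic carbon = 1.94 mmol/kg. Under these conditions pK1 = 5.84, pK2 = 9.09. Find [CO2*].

α₀ = 1 / (1 + K1/[H⁺] + K1K2/[H⁺]²) = 1 / (1 + 10^+2.25 + 10^+1.25)
   = 1 / (1 + 177.83 + 17.783) = 1/196.61 = 0.005086
[CO2*] = α₀ × DIC = 0.005086 × 1.94 = 0.00987 mmol/kg = 9.87 μmol/kg

[CO2*] = 9.87 μmol/kg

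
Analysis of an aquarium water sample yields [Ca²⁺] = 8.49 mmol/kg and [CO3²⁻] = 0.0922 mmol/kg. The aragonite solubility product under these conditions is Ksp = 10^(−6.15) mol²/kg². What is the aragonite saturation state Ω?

Ksp = 10^(−6.15) = 7.079×10^-7
Ω = [Ca²⁺][CO3²⁻]/Ksp = (8.49×10^-3)(0.0922×10^-3) / 7.079×10^-7 = 1.11

Ω = 1.11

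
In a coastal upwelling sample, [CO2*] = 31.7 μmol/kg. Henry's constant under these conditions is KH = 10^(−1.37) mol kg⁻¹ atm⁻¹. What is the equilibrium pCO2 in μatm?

KH = 10^(−1.37) = 4.266×10^-2 mol kg⁻¹ atm⁻¹
pCO2 = [CO2*]/KH = 31.7×10^-6 / 4.266×10^-2 = 7.43×10^-4 atm = 743 μatm

pCO2 = 743 μatm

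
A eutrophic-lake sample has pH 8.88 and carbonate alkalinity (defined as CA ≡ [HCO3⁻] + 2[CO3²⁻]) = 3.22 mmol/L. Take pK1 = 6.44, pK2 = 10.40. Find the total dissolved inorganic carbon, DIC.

DIC = 3.14 mmol/L

CA = [HCO3⁻] + 2[CO3²⁻] = (α₁ + 2α₂)·DIC
At pH 8.88: [H⁺]/K1 = 10^-2.44 = 0.0036308, K2/[H⁺] = 10^-1.52 = 0.030200
α₁ = 1/(1 + 0.0036308 + 0.030200) = 1/1.0338 = 0.9673; α₂ = α₁·K2/[H⁺] = 0.02921
α₁ + 2α₂ = 1.0257
DIC = CA / (α₁ + 2α₂) = 3.22 / 1.0257 = 3.14 mmol/L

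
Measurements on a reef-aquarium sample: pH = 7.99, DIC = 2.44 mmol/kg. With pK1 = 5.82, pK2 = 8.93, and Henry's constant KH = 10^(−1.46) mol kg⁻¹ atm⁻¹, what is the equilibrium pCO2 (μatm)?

pCO2 = 424 μatm

α₀ = 1 / (1 + K1/[H⁺] + K1K2/[H⁺]²) = 1 / (1 + 10^+2.17 + 10^+1.23)
   = 1 / (1 + 147.91 + 16.982) = 1/165.89 = 0.006028
[CO2*] = α₀ × DIC = 0.006028 × 2.44 = 0.01471 mmol/kg = 14.71 μmol/kg
pCO2 = [CO2*]/KH = 1.471×10^-5 / 3.467×10^-2 = 424 μatm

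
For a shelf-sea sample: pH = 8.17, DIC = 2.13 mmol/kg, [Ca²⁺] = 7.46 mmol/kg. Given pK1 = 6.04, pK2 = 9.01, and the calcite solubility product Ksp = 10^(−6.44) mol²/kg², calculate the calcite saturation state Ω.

Ω = 5.49

α₂ = 1 / (1 + [H⁺]/K2 + [H⁺]²/(K1K2)) = 1 / (1 + 10^+0.84 + 10^-1.29)
   = 1 / (1 + 6.9183 + 0.051286) = 1/7.9696 = 0.1255
[CO3²⁻] = α₂ × DIC = 0.1255 × 2.13 = 0.2673 mmol/kg
Ksp = 10^(−6.44) = 3.631×10^-7
Ω = [Ca²⁺][CO3²⁻]/Ksp = (7.46×10^-3)(2.673×10^-4) / 3.631×10^-7 = 5.49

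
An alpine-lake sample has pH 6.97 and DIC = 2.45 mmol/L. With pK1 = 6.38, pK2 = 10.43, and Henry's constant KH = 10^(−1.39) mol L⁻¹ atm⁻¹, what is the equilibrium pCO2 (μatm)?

pCO2 = 1.23×10^4 μatm

α₀ = 1 / (1 + K1/[H⁺] + K1K2/[H⁺]²) = 1 / (1 + 10^+0.59 + 10^-2.87)
   = 1 / (1 + 3.8905 + 0.0013490) = 1/4.8918 = 0.2044
[CO2*] = α₀ × DIC = 0.2044 × 2.45 = 0.5008 mmol/L
pCO2 = [CO2*]/KH = 5.008×10^-4 / 4.074×10^-2 = 1.23×10^4 μatm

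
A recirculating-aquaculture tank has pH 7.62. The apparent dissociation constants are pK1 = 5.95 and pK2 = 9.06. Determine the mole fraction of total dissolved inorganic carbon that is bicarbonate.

α₁ = 1 / (1 + [H⁺]/K1 + K2/[H⁺]) = 1 / (1 + 10^-1.67 + 10^-1.44)
   = 1 / (1 + 0.021380 + 0.036308) = 1/1.0577 = 0.9455

α₁ = 0.945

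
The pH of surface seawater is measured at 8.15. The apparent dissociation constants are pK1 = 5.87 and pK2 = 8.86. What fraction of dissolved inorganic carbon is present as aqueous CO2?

α₀ = 1 / (1 + K1/[H⁺] + K1K2/[H⁺]²) = 1 / (1 + 10^+2.28 + 10^+1.57)
   = 1 / (1 + 190.55 + 37.154) = 1/228.70 = 0.004373

α₀ = 0.00437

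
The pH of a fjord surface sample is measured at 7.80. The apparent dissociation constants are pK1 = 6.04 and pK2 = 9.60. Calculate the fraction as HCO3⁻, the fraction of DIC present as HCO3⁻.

α₁ = 1 / (1 + [H⁺]/K1 + K2/[H⁺]) = 1 / (1 + 10^-1.76 + 10^-1.80)
   = 1 / (1 + 0.017378 + 0.015849) = 1/1.0332 = 0.9678

α₁ = 0.968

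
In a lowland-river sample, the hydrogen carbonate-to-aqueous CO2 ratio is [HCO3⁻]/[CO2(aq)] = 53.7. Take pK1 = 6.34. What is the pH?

From K1 = [H⁺][HCO3⁻]/[CO2(aq)]:  pH = pK1 + log₁₀([HCO3⁻]/[CO2(aq)])
log₁₀(53.7) = +1.730
pH = 6.34 + (+1.730) = 8.07

pH = 8.07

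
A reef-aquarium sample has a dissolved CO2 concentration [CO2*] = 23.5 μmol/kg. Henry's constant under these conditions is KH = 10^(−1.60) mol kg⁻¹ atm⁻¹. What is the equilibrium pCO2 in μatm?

KH = 10^(−1.60) = 2.512×10^-2 mol kg⁻¹ atm⁻¹
pCO2 = [CO2*]/KH = 23.5×10^-6 / 2.512×10^-2 = 9.36×10^-4 atm = 936 μatm

pCO2 = 936 μatm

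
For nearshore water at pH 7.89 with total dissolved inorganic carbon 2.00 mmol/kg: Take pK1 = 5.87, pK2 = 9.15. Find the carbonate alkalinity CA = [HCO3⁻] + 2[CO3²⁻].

CA = [HCO3⁻] + 2[CO3²⁻] = (α₁ + 2α₂)·DIC
At pH 7.89: [H⁺]/K1 = 10^-2.02 = 0.0095499, K2/[H⁺] = 10^-1.26 = 0.054954
α₁ = 1/(1 + 0.0095499 + 0.054954) = 1/1.0645 = 0.9394; α₂ = α₁·K2/[H⁺] = 0.05162
α₁ + 2α₂ = 1.0427
CA = 1.0427 × 2.00 = 2.09 mmol/kg

CA = 2.09 mmol/kg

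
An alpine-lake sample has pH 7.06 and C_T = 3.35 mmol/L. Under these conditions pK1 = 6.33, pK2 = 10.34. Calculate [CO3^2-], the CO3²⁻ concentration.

α₂ = 1 / (1 + [H⁺]/K2 + [H⁺]²/(K1K2)) = 1 / (1 + 10^+3.28 + 10^+2.55)
   = 1 / (1 + 1905.5 + 354.81) = 1/2261.3 = 0.0004422
[CO3²⁻] = α₂ × DIC = 0.0004422 × 3.35 = 0.00148 mmol/L = 1.48 μmol/L

[CO3²⁻] = 1.48 μmol/L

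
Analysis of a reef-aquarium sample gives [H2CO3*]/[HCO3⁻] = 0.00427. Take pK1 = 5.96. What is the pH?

pH = 8.33

From K1 = [H⁺][HCO3⁻]/[H2CO3*]:  pH = pK1 − log₁₀([H2CO3*]/[HCO3⁻])
log₁₀(0.00427) = -2.370
pH = 5.96 − (-2.370) = 8.33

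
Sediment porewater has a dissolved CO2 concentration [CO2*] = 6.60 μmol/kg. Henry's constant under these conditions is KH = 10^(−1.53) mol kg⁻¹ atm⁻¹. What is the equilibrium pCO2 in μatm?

pCO2 = 224 μatm

KH = 10^(−1.53) = 2.951×10^-2 mol kg⁻¹ atm⁻¹
pCO2 = [CO2*]/KH = 6.60×10^-6 / 2.951×10^-2 = 2.24×10^-4 atm = 224 μatm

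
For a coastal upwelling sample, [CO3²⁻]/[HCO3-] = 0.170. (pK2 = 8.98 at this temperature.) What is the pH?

From K2 = [H⁺][CO3²⁻]/[HCO3-]:  pH = pK2 + log₁₀([CO3²⁻]/[HCO3-])
log₁₀(0.170) = -0.770
pH = 8.98 + (-0.770) = 8.21

pH = 8.21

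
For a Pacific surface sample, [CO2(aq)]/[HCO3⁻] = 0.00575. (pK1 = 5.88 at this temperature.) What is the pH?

From K1 = [H⁺][HCO3⁻]/[CO2(aq)]:  pH = pK1 − log₁₀([CO2(aq)]/[HCO3⁻])
log₁₀(0.00575) = -2.240
pH = 5.88 − (-2.240) = 8.12

pH = 8.12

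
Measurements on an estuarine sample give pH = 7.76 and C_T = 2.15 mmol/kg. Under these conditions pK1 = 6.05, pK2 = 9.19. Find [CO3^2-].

[CO3²⁻] = 0.0756 mmol/kg

α₂ = 1 / (1 + [H⁺]/K2 + [H⁺]²/(K1K2)) = 1 / (1 + 10^+1.43 + 10^-0.28)
   = 1 / (1 + 26.915 + 0.52481) = 1/28.440 = 0.03516
[CO3²⁻] = α₂ × DIC = 0.03516 × 2.15 = 0.0756 mmol/kg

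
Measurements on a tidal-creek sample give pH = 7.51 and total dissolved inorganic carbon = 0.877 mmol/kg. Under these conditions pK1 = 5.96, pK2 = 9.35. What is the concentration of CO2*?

[CO2*] = 0.0237 mmol/kg

α₀ = 1 / (1 + K1/[H⁺] + K1K2/[H⁺]²) = 1 / (1 + 10^+1.55 + 10^-0.29)
   = 1 / (1 + 35.481 + 0.51286) = 1/36.994 = 0.02703
[CO2*] = α₀ × DIC = 0.02703 × 0.877 = 0.0237 mmol/kg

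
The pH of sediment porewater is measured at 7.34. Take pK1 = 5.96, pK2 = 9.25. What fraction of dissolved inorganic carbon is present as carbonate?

α₂ = 0.0117

α₂ = 1 / (1 + [H⁺]/K2 + [H⁺]²/(K1K2)) = 1 / (1 + 10^+1.91 + 10^+0.53)
   = 1 / (1 + 81.283 + 3.3884) = 1/85.671 = 0.01167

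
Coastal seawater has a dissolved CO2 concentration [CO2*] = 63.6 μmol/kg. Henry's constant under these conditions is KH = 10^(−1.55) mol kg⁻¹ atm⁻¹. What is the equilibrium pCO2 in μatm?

pCO2 = 2260 μatm

KH = 10^(−1.55) = 2.818×10^-2 mol kg⁻¹ atm⁻¹
pCO2 = [CO2*]/KH = 63.6×10^-6 / 2.818×10^-2 = 2.26×10^-3 atm = 2260 μatm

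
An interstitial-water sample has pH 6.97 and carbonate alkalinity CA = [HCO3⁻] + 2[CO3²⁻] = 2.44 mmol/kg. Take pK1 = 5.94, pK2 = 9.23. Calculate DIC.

CA = [HCO3⁻] + 2[CO3²⁻] = (α₁ + 2α₂)·DIC
At pH 6.97: [H⁺]/K1 = 10^-1.03 = 0.093325, K2/[H⁺] = 10^-2.26 = 0.0054954
α₁ = 1/(1 + 0.093325 + 0.0054954) = 1/1.0988 = 0.9101; α₂ = α₁·K2/[H⁺] = 0.005001
α₁ + 2α₂ = 0.9201
DIC = CA / (α₁ + 2α₂) = 2.44 / 0.9201 = 2.65 mmol/kg

DIC = 2.65 mmol/kg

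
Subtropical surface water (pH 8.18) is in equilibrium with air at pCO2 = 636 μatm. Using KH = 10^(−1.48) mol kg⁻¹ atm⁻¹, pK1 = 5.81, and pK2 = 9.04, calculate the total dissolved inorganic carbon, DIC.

[CO2*] = KH · pCO2 = 10^(−1.48) × 636×10^-6 = 2.106×10^-5 mol/kg
α₀ = 1/(1 + K1/[H⁺] + K1K2/[H⁺]²) = 1/(1 + 10^+2.37 + 10^+1.51) = 0.003734
DIC = [CO2*]/α₀ = 2.106×10^-5 / 0.003734 = 5.64 mmol/kg

DIC = 5.64 mmol/kg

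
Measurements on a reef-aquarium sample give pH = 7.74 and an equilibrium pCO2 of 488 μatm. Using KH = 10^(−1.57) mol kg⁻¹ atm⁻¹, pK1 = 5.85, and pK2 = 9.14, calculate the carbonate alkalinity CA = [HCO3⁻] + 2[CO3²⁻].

[CO2*] = KH · pCO2 = 10^(−1.57) × 488×10^-6 = 1.313×10^-5 mol/kg
α₀ = 1/(1 + K1/[H⁺] + K1K2/[H⁺]²) = 1/(1 + 10^+1.89 + 10^+0.49) = 0.01224
DIC = [CO2*]/α₀ = 1.313×10^-5 / 0.01224 = 1.073 mmol/kg
CA = (α₁ + 2α₂)·DIC = (0.9499 + 2×0.03782) × 1.073 = 1.10 mmol/kg

CA = 1.10 mmol/kg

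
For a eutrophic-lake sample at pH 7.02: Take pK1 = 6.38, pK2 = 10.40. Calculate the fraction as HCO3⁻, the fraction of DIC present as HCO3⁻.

α₁ = 0.813

α₁ = 1 / (1 + [H⁺]/K1 + K2/[H⁺]) = 1 / (1 + 10^-0.64 + 10^-3.38)
   = 1 / (1 + 0.22909 + 0.00041687) = 1/1.2295 = 0.8133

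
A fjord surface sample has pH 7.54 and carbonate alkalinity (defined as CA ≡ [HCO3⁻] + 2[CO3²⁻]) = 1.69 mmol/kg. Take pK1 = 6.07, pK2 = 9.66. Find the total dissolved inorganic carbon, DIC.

DIC = 1.73 mmol/kg

CA = [HCO3⁻] + 2[CO3²⁻] = (α₁ + 2α₂)·DIC
At pH 7.54: [H⁺]/K1 = 10^-1.47 = 0.033884, K2/[H⁺] = 10^-2.12 = 0.0075858
α₁ = 1/(1 + 0.033884 + 0.0075858) = 1/1.0415 = 0.9602; α₂ = α₁·K2/[H⁺] = 0.007284
α₁ + 2α₂ = 0.9747
DIC = CA / (α₁ + 2α₂) = 1.69 / 0.9747 = 1.73 mmol/kg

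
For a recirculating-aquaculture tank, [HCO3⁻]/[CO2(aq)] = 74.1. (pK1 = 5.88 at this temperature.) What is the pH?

From K1 = [H⁺][HCO3⁻]/[CO2(aq)]:  pH = pK1 + log₁₀([HCO3⁻]/[CO2(aq)])
log₁₀(74.1) = +1.870
pH = 5.88 + (+1.870) = 7.75

pH = 7.75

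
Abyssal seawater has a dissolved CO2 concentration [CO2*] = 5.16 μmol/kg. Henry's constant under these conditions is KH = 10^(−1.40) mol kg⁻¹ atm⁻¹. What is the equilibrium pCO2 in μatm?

pCO2 = 130 μatm

KH = 10^(−1.40) = 3.981×10^-2 mol kg⁻¹ atm⁻¹
pCO2 = [CO2*]/KH = 5.16×10^-6 / 3.981×10^-2 = 1.30×10^-4 atm = 130 μatm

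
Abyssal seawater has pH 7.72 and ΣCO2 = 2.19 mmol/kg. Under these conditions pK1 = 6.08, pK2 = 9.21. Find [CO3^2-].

[CO3²⁻] = 0.0672 mmol/kg

α₂ = 1 / (1 + [H⁺]/K2 + [H⁺]²/(K1K2)) = 1 / (1 + 10^+1.49 + 10^-0.15)
   = 1 / (1 + 30.903 + 0.70795) = 1/32.611 = 0.03066
[CO3²⁻] = α₂ × DIC = 0.03066 × 2.19 = 0.0672 mmol/kg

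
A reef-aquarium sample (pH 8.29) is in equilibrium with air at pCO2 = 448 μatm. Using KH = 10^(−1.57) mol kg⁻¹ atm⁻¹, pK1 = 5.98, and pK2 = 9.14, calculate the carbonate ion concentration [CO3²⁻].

[CO3²⁻] = 0.348 mmol/kg

[CO2*] = KH · pCO2 = 10^(−1.57) × 448×10^-6 = 1.206×10^-5 mol/kg
α₀ = 1/(1 + K1/[H⁺] + K1K2/[H⁺]²) = 1/(1 + 10^+2.31 + 10^+1.46) = 0.004273
DIC = [CO2*]/α₀ = 1.206×10^-5 / 0.004273 = 2.822 mmol/kg
[CO3²⁻] = α₂·DIC; α₂ = 0.1232, so [CO3²⁻] = 0.1232 × 2.822 = 0.348 mmol/kg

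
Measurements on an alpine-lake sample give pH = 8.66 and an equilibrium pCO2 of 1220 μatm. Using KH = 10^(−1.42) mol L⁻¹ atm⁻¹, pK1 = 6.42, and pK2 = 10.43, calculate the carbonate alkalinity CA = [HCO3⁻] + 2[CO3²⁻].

CA = 8.33 mmol/L

[CO2*] = KH · pCO2 = 10^(−1.42) × 1220×10^-6 = 4.638×10^-5 mol/L
α₀ = 1/(1 + K1/[H⁺] + K1K2/[H⁺]²) = 1/(1 + 10^+2.24 + 10^+0.47) = 0.005626
DIC = [CO2*]/α₀ = 4.638×10^-5 / 0.005626 = 8.244 mmol/L
CA = (α₁ + 2α₂)·DIC = (0.9778 + 2×0.01660) × 8.244 = 8.33 mmol/L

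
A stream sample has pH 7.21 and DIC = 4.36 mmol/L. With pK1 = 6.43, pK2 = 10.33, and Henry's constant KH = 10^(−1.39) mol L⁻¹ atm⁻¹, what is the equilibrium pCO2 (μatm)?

α₀ = 1 / (1 + K1/[H⁺] + K1K2/[H⁺]²) = 1 / (1 + 10^+0.78 + 10^-2.34)
   = 1 / (1 + 6.0256 + 0.0045709) = 1/7.0302 = 0.1422
[CO2*] = α₀ × DIC = 0.1422 × 4.36 = 0.6202 mmol/L
pCO2 = [CO2*]/KH = 6.202×10^-4 / 4.074×10^-2 = 1.52×10^4 μatm

pCO2 = 1.52×10^4 μatm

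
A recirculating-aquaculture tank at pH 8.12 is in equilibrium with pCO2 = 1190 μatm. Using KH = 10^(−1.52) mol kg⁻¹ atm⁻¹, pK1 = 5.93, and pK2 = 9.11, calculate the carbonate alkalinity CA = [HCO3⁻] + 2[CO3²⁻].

[CO2*] = KH · pCO2 = 10^(−1.52) × 1190×10^-6 = 3.594×10^-5 mol/kg
α₀ = 1/(1 + K1/[H⁺] + K1K2/[H⁺]²) = 1/(1 + 10^+2.19 + 10^+1.20) = 0.005823
DIC = [CO2*]/α₀ = 3.594×10^-5 / 0.005823 = 6.172 mmol/kg
CA = (α₁ + 2α₂)·DIC = (0.9019 + 2×0.09229) × 6.172 = 6.71 mmol/kg

CA = 6.71 mmol/kg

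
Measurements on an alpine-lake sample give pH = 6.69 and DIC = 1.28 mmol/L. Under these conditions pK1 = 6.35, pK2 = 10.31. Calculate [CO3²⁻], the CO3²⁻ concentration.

α₂ = 1 / (1 + [H⁺]/K2 + [H⁺]²/(K1K2)) = 1 / (1 + 10^+3.62 + 10^+3.28)
   = 1 / (1 + 4168.7 + 1905.5) = 1/6075.2 = 0.0001646
[CO3²⁻] = α₂ × DIC = 0.0001646 × 1.28 = 0.000211 mmol/L = 0.211 μmol/L

[CO3²⁻] = 0.211 μmol/L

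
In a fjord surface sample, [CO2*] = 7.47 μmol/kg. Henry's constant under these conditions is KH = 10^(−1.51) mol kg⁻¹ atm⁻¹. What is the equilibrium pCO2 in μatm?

pCO2 = 242 μatm

KH = 10^(−1.51) = 3.090×10^-2 mol kg⁻¹ atm⁻¹
pCO2 = [CO2*]/KH = 7.47×10^-6 / 3.090×10^-2 = 2.42×10^-4 atm = 242 μatm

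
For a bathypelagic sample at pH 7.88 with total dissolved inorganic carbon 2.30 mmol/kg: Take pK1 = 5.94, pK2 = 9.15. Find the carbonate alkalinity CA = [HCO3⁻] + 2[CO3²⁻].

CA = [HCO3⁻] + 2[CO3²⁻] = (α₁ + 2α₂)·DIC
At pH 7.88: [H⁺]/K1 = 10^-1.94 = 0.011482, K2/[H⁺] = 10^-1.27 = 0.053703
α₁ = 1/(1 + 0.011482 + 0.053703) = 1/1.0652 = 0.9388; α₂ = α₁·K2/[H⁺] = 0.05042
α₁ + 2α₂ = 1.0396
CA = 1.0396 × 2.30 = 2.39 mmol/kg

CA = 2.39 mmol/kg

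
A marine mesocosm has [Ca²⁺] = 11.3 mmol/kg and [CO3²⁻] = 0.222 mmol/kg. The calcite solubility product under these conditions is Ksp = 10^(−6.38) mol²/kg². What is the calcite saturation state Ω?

Ksp = 10^(−6.38) = 4.169×10^-7
Ω = [Ca²⁺][CO3²⁻]/Ksp = (11.3×10^-3)(0.222×10^-3) / 4.169×10^-7 = 6.02

Ω = 6.02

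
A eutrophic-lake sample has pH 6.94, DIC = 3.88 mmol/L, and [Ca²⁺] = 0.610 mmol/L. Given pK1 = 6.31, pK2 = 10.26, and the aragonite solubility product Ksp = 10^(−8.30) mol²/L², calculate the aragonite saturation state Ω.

Ω = 0.183

α₂ = 1 / (1 + [H⁺]/K2 + [H⁺]²/(K1K2)) = 1 / (1 + 10^+3.32 + 10^+2.69)
   = 1 / (1 + 2089.3 + 489.78) = 1/2580.1 = 0.0003876
[CO3²⁻] = α₂ × DIC = 0.0003876 × 3.88 = 0.001504 mmol/L = 1.504 μmol/L
Ksp = 10^(−8.30) = 5.012×10^-9
Ω = [Ca²⁺][CO3²⁻]/Ksp = (0.610×10^-3)(1.504×10^-6) / 5.012×10^-9 = 0.183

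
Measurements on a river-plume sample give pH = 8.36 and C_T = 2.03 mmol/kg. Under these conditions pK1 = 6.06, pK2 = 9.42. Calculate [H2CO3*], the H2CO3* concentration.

α₀ = 1 / (1 + K1/[H⁺] + K1K2/[H⁺]²) = 1 / (1 + 10^+2.30 + 10^+1.24)
   = 1 / (1 + 199.53 + 17.378) = 1/217.90 = 0.004589
[CO2*] = α₀ × DIC = 0.004589 × 2.03 = 0.00932 mmol/kg = 9.32 μmol/kg

[CO2*] = 9.32 μmol/kg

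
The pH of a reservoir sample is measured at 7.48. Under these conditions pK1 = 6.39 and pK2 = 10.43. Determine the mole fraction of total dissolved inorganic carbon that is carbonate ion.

α₂ = 1 / (1 + [H⁺]/K2 + [H⁺]²/(K1K2)) = 1 / (1 + 10^+2.95 + 10^+1.86)
   = 1 / (1 + 891.25 + 72.444) = 1/964.69 = 0.001037

α₂ = 0.00104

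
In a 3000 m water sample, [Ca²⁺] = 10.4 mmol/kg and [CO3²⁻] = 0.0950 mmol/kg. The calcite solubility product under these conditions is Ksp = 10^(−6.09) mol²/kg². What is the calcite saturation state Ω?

Ω = 1.22

Ksp = 10^(−6.09) = 8.128×10^-7
Ω = [Ca²⁺][CO3²⁻]/Ksp = (10.4×10^-3)(0.0950×10^-3) / 8.128×10^-7 = 1.22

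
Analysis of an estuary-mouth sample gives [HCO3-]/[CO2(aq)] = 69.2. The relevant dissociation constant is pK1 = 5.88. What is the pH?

From K1 = [H⁺][HCO3-]/[CO2(aq)]:  pH = pK1 + log₁₀([HCO3-]/[CO2(aq)])
log₁₀(69.2) = +1.840
pH = 5.88 + (+1.840) = 7.72

pH = 7.72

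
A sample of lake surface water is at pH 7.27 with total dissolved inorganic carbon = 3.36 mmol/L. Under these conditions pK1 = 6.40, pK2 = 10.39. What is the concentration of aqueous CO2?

[CO2*] = 0.399 mmol/L

α₀ = 1 / (1 + K1/[H⁺] + K1K2/[H⁺]²) = 1 / (1 + 10^+0.87 + 10^-2.25)
   = 1 / (1 + 7.4131 + 0.0056234) = 1/8.4187 = 0.1188
[CO2*] = α₀ × DIC = 0.1188 × 3.36 = 0.399 mmol/L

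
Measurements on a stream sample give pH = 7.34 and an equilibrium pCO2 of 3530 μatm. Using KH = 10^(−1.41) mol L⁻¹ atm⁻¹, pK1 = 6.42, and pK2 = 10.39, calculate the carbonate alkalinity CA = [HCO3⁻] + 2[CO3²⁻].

[CO2*] = KH · pCO2 = 10^(−1.41) × 3530×10^-6 = 1.373×10^-4 mol/L
α₀ = 1/(1 + K1/[H⁺] + K1K2/[H⁺]²) = 1/(1 + 10^+0.92 + 10^-2.13) = 0.1072
DIC = [CO2*]/α₀ = 1.373×10^-4 / 0.1072 = 1.281 mmol/L
CA = (α₁ + 2α₂)·DIC = (0.8920 + 2×0.0007950) × 1.281 = 1.14 mmol/L

CA = 1.14 mmol/L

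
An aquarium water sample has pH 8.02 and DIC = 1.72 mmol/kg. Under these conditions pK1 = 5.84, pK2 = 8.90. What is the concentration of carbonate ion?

α₂ = 1 / (1 + [H⁺]/K2 + [H⁺]²/(K1K2)) = 1 / (1 + 10^+0.88 + 10^-1.30)
   = 1 / (1 + 7.5858 + 0.050119) = 1/8.6359 = 0.1158
[CO3²⁻] = α₂ × DIC = 0.1158 × 1.72 = 0.199 mmol/kg

[CO3²⁻] = 0.199 mmol/kg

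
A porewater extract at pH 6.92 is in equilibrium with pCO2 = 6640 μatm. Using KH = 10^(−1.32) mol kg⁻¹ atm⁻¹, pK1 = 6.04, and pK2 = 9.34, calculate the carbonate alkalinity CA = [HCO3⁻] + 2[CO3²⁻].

CA = 2.43 mmol/kg

[CO2*] = KH · pCO2 = 10^(−1.32) × 6640×10^-6 = 3.178×10^-4 mol/kg
α₀ = 1/(1 + K1/[H⁺] + K1K2/[H⁺]²) = 1/(1 + 10^+0.88 + 10^-1.54) = 0.1161
DIC = [CO2*]/α₀ = 3.178×10^-4 / 0.1161 = 2.738 mmol/kg
CA = (α₁ + 2α₂)·DIC = (0.8806 + 2×0.003348) × 2.738 = 2.43 mmol/kg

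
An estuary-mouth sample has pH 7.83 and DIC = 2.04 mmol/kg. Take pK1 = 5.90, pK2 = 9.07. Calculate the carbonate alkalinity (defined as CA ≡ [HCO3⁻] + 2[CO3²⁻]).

CA = 2.13 mmol/kg

CA = [HCO3⁻] + 2[CO3²⁻] = (α₁ + 2α₂)·DIC
At pH 7.83: [H⁺]/K1 = 10^-1.93 = 0.011749, K2/[H⁺] = 10^-1.24 = 0.057544
α₁ = 1/(1 + 0.011749 + 0.057544) = 1/1.0693 = 0.9352; α₂ = α₁·K2/[H⁺] = 0.05381
α₁ + 2α₂ = 1.0428
CA = 1.0428 × 2.04 = 2.13 mmol/kg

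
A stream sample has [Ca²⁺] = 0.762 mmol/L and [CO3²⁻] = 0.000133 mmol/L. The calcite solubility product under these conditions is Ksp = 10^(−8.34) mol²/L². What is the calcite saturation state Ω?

Ksp = 10^(−8.34) = 4.571×10^-9
Ω = [Ca²⁺][CO3²⁻]/Ksp = (0.762×10^-3)(0.000133×10^-3) / 4.571×10^-9 = 0.0222

Ω = 0.0222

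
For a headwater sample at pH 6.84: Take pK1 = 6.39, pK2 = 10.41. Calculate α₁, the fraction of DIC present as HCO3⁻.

α₁ = 1 / (1 + [H⁺]/K1 + K2/[H⁺]) = 1 / (1 + 10^-0.45 + 10^-3.57)
   = 1 / (1 + 0.35481 + 0.00026915) = 1/1.3551 = 0.7380

α₁ = 0.738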